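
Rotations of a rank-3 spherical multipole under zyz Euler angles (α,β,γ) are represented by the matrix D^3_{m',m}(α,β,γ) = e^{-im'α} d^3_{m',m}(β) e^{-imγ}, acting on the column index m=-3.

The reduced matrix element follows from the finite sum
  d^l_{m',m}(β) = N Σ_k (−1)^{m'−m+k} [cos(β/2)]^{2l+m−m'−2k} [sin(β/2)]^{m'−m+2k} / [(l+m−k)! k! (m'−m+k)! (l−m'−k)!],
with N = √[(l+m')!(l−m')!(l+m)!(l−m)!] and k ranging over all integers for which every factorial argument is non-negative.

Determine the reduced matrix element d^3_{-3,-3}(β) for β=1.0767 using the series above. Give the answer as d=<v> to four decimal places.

d=0.4005

d^3_{-3,-3}(β=1.0767) via the finite sum:
c=cos(1.076700/2)=0.858556, s=sin(1.076700/2)=0.512720; N=√[1·720·1·720]=720.000000
k: max(0,(-3)−(-3))=0 … min(3+(-3),3−(-3))=0
  k=0: (−1)^0·720.0000/(720)·0.8586^6·0.5127^0 = +0.400508
d^3_{-3,-3}(1.0767) = +0.400508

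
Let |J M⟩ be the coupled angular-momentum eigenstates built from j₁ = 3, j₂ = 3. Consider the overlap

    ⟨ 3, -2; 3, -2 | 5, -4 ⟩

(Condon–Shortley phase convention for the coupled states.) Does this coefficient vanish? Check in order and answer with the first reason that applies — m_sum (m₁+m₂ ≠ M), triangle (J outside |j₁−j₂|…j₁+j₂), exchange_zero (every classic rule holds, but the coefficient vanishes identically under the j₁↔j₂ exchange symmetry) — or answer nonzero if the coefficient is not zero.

exchange_zero

m-sum: m₁+m₂ = -2+(-2) = -4, M = -4  ✓
triangle: |j₁−j₂| = 0 ≤ J = 5 ≤ j₁+j₂ = 6  ✓
exchange: j₁=j₂ and m₁=m₂, and (−1)^(j₁+j₂−J) = (−1)^1 = −1 forces ⟨j₁m₁;j₂m₂|JM⟩ = −⟨j₂m₂;j₁m₁|JM⟩ = −⟨j₁m₁;j₂m₂|JM⟩ ⇒ the coefficient vanishes identically
Racah sum check: Σ_k collapses to 0 ⇒ CG = 0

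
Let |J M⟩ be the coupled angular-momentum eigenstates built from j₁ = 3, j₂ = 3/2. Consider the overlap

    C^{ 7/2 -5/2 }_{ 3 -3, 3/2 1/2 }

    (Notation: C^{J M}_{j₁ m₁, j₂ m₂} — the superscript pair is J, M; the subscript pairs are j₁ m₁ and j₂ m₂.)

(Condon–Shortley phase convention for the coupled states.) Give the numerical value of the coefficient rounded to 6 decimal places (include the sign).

−√(8/21) ≈ -0.617213

triangle: 1!*5!*2!/9! = 240/362880
(j±m)!: 0!*6!*2!*1!*1!*6! = 1036800
prefactor² = (2J+1)*Δ*N² = 38400/7
  k=1: −1/(1!*0!*5!*1!*0!*1!) = -1/120
Σ = -1/120  ⇒  CG² = 38400/7*(-1/120)² = 8/21
CG = −√(8/21) = -0.617213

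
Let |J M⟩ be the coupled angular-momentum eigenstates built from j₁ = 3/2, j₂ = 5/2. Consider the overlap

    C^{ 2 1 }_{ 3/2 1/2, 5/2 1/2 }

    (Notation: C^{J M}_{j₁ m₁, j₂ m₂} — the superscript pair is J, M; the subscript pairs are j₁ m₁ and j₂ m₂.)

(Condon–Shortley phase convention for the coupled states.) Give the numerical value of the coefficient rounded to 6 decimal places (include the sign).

-0.545545

j₁+j₂−J=2  J+j₁−j₂=1  J−j₁+j₂=3  j₁+j₂+J+1=7
(j₁±m₁, j₂±m₂, J±M) = (2,1,3,2,3,1)
P² = 12/7
sum k=0..1:
  [0] +1/12 = 1/12
  [1] −1/2 = -1/2
S = -5/12
C² = P²·S² = 25/84 ; C = -0.545545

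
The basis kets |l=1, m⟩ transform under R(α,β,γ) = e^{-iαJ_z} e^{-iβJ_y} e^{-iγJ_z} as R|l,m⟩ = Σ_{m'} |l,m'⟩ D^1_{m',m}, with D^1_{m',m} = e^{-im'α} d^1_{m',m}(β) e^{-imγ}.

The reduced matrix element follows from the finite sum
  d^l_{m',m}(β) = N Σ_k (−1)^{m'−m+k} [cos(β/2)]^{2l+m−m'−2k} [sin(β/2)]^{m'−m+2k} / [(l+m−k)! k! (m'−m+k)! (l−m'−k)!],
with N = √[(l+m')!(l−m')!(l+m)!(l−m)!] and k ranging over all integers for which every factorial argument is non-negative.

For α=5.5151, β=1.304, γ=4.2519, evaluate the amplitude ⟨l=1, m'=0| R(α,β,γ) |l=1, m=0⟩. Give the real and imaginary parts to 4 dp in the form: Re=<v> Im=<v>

Re=0.2636 Im=0.0000

First d^1_{0,0}(β=1.3040), then the phase factors e^{-i(0)α} and e^{-i(0)γ}:
Half-angle: c=0.794872, s=0.606777. N=√(1·1·1·1)=1.000000
k∈{0,1} keeps every argument non-negative
  k=0: (−1)^0·1.0000/(1)·0.7949^2·0.6068^0 = +0.631821
  k=1: (−1)^1·1.0000/(1)·0.7949^0·0.6068^2 = -0.368179
d^1_{0,0}(1.3040) = +0.631821 -0.368179 = +0.263642
Attach z-rotation phases: D = e^{-i(0)(5.5151)}·(+0.263642)·e^{-i(0)(4.2519)} = +0.263642+0.000000i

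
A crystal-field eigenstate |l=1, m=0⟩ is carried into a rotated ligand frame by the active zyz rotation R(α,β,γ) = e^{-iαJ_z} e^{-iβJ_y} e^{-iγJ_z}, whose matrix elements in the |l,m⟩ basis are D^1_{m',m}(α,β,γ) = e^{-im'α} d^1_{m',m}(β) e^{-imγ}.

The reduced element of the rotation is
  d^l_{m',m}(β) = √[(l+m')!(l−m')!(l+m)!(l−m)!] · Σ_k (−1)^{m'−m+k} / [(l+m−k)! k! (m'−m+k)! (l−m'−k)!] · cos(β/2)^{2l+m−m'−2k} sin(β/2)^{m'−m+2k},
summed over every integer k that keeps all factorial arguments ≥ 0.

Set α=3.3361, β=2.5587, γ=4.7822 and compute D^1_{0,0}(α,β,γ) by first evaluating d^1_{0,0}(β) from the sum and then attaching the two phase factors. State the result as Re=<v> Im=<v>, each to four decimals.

First d^1_{0,0}(β=2.5587), then the phase factors e^{-i(0)α} and e^{-i(0)γ}:
c=cos(2.558700/2)=0.287338, s=sin(2.558700/2)=0.957829; N=√[1·1·1·1]=1.000000
The bounds max(0,m−m')=0 and min(l+m,l−m')=1 give 2 terms
  k=0: (−1)^0·1.0000/(1)·0.2873^2·0.9578^0 = +0.082563
  k=1: (−1)^1·1.0000/(1)·0.2873^0·0.9578^2 = -0.917437
d^1_{0,0}(2.5587) = +0.082563 -0.917437 = -0.834874
D = (+1.000000+0.000000i)·(-0.834874)·(+1.000000+0.000000i) = -0.834874+0.000000i

Re=-0.8349 Im=0.0000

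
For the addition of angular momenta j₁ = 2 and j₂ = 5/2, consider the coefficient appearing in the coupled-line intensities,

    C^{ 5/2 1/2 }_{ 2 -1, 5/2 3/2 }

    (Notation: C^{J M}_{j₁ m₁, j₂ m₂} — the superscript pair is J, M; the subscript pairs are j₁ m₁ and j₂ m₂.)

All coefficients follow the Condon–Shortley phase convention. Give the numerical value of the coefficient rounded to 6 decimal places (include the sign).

+0.414039

√[6·2!2!3!/8! · 1!3!4!1!3!2!] = √(216/35)
  +(−1)^1/∏(1,1,2,3,0,0)! = -1/12  (running -1/12)
  +(−1)^2/∏(2,0,1,2,1,1)! = 1/4  (running 1/6)
⟨..|..⟩ = √(216/35)·(1/6) = +0.414039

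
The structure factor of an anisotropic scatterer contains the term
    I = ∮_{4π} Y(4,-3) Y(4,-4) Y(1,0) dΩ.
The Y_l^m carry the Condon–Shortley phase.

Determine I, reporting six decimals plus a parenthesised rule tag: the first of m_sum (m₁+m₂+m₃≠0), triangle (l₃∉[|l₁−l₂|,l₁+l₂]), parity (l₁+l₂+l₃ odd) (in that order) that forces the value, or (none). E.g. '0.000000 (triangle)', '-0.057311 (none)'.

0.000000 (m_sum)

Σmᵢ = -7 ≠ 0, so the φ-integral vanishes; I = 0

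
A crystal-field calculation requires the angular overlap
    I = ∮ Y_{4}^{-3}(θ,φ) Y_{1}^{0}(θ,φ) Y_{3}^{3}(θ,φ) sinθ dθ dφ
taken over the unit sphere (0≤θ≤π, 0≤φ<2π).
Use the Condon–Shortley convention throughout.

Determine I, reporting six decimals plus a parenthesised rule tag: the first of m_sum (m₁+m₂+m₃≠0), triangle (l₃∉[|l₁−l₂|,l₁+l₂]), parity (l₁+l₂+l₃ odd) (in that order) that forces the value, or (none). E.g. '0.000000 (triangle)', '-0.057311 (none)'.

-0.162868 (none)

m-sum 0 ✓  L=8 even ✓  3≤3≤5 ✓
Π(2lᵢ+1) = 9×3×7 = 189
triangle coeff Δ(4,1,3) = 1/252
Σ_t [1,1]: t=1:−1/36 = -1/36
(3j)²=4/63 [(4 1 3; 0 0 0)], sign=+1
Σ_t [1,1]: t=1:−1/720 = -1/720
(3j)²=1/36 [(4 1 3; -3 0 3)], sign=-1
⇒ 4πI² = 1/3
I = (-1)√(1/3/(4π)) = -0.16286750
No selection rule forces the value: the integral is nonzero (none).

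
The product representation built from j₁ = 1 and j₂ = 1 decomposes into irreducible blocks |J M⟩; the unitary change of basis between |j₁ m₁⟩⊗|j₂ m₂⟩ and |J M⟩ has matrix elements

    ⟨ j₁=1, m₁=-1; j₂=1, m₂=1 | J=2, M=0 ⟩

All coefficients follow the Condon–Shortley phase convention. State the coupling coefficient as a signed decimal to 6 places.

triangle: 0!×2!×2!/5! = 4/120
(j±m)!: 0!×2!×2!×0!×2!×2! = 16
prefactor² = (2J+1)×Δ×N² = 8/3
  k=0: +1/(0!×0!×2!×2!×0!×0!) = 1/4
Σ = 1/4  ⇒  CG² = 8/3×(1/4)² = 1/6
CG = +√(1/6) = +0.408248

+0.408248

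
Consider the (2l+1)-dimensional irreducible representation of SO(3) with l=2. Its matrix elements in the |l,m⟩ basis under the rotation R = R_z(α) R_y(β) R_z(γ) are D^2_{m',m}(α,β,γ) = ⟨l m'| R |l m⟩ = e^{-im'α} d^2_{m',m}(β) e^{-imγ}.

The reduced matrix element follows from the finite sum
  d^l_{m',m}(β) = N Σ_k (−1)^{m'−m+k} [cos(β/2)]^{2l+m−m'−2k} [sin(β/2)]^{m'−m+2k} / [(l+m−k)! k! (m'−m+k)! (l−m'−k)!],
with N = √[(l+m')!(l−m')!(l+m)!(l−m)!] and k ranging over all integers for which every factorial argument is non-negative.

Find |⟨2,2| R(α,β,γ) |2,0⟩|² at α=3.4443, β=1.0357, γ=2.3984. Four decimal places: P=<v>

First d^2_{2,0}(β=1.0357), then the phase factors e^{-i(2)α} and e^{-i(0)γ}:
c=cos(1.035700/2)=0.868885, s=sin(1.035700/2)=0.495013; N=√[24·1·2·2]=9.797959
k: max(0,(0)−(2))=0 … min(2+(0),2−(2))=0
  k=0: (−1)^2·9.7980/(4)·0.8689^2·0.4950^2 = +0.453142
d^2_{2,0}(1.0357) = +0.453142
|D^2_{2,0}|² = |d^2_{2,0}(β)|² = (+0.453142)² = 0.205338 (the z-rotation phases have unit modulus)

P=0.2053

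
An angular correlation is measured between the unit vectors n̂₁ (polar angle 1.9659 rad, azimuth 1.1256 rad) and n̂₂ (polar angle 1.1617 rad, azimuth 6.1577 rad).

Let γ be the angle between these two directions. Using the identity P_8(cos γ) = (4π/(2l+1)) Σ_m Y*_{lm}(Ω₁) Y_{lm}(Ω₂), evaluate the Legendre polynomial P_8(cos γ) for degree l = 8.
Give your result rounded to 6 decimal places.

Summing Y*_{l m}(θ₁,φ₁)·Y_{l m}(θ₂,φ₂) over m ∈ [−8, 8]; prefactor 4π/(2·8+1) = 0.739198:
  [-8]  conj(Y_{8,-8})(Ω₁) = -0.247820+0.110663i ; Y_{8,-8}(Ω₂) = +0.138977+0.218304i ; Δ = -0.058600-0.038720i
  [-7]  conj(Y_{8,-7})(Ω₁) = +0.011416-0.452598i ; Y_{8,-7}(Ω₂) = +0.286506+0.345447i ; Δ = +0.159619-0.125728i
  [-6]  conj(Y_{8,-6})(Ω₁) = +0.253504+0.128904i ; Y_{8,-6}(Ω₂) = +0.225011+0.210847i ; Δ = +0.029862+0.082455i
  [-5]  conj(Y_{8,-5})(Ω₁) = +0.129271-0.099334i ; Y_{8,-5}(Ω₂) = -0.106660-0.077348i ; Δ = -0.021471+0.000596i
  [-4]  conj(Y_{8,-4})(Ω₁) = +0.072931+0.342187i ; Y_{8,-4}(Ω₂) = -0.312389-0.171447i ; Δ = +0.035884-0.119399i
  [-3]  conj(Y_{8,-3})(Ω₁) = +0.001047+0.000251i ; Y_{8,-3}(Ω₂) = -0.034322-0.013568i ; Δ = -0.000033-0.000023i
  [-2]  conj(Y_{8,-2})(Ω₁) = -0.210073+0.259564i ; Y_{8,-2}(Ω₂) = +0.317669+0.081443i ; Δ = -0.087873+0.065347i
  [-1]  conj(Y_{8,-1})(Ω₁) = -0.028220-0.059144i ; Y_{8,-1}(Ω₂) = +0.102996+0.012993i ; Δ = -0.002138-0.006458i
  [+0]  conj(Y_{8,0})(Ω₁) = -0.322810-0.000000i ; Y_{8,0}(Ω₂) = -0.312748+0.000000i ; Δ = +0.100958+0.000000i
  [+1]  conj(Y_{8,1})(Ω₁) = +0.028220-0.059144i ; Y_{8,1}(Ω₂) = -0.102996+0.012993i ; Δ = -0.002138+0.006458i
  [+2]  conj(Y_{8,2})(Ω₁) = -0.210073-0.259564i ; Y_{8,2}(Ω₂) = +0.317669-0.081443i ; Δ = -0.087873-0.065347i
  [+3]  conj(Y_{8,3})(Ω₁) = -0.001047+0.000251i ; Y_{8,3}(Ω₂) = +0.034322-0.013568i ; Δ = -0.000033+0.000023i
  [+4]  conj(Y_{8,4})(Ω₁) = +0.072931-0.342187i ; Y_{8,4}(Ω₂) = -0.312389+0.171447i ; Δ = +0.035884+0.119399i
  [+5]  conj(Y_{8,5})(Ω₁) = -0.129271-0.099334i ; Y_{8,5}(Ω₂) = +0.106660-0.077348i ; Δ = -0.021471-0.000596i
  [+6]  conj(Y_{8,6})(Ω₁) = +0.253504-0.128904i ; Y_{8,6}(Ω₂) = +0.225011-0.210847i ; Δ = +0.029862-0.082455i
  [+7]  conj(Y_{8,7})(Ω₁) = -0.011416-0.452598i ; Y_{8,7}(Ω₂) = -0.286506+0.345447i ; Δ = +0.159619+0.125728i
  [+8]  conj(Y_{8,8})(Ω₁) = -0.247820-0.110663i ; Y_{8,8}(Ω₂) = +0.138977-0.218304i ; Δ = -0.058600+0.038720i
Accumulated sum +0.211460-0.000000i; after 4π/(2l+1) scaling, +0.156311-0.000000i ⇒ P_8 = 0.156311

0.156311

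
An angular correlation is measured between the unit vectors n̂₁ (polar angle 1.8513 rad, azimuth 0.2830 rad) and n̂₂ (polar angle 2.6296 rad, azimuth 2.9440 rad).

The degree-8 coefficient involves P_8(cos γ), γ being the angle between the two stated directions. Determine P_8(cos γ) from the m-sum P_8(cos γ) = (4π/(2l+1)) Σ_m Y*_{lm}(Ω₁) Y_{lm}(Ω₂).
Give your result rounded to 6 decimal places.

0.017488

Term-by-term m-sum for l=8 (normalisation 4π/17 = 0.739198):
  m=-8: (-0.239418, 0.288200) × (-0.000017, 0.001710) = (-0.000489, -0.000414)  (running Σ = (-0.000489, -0.000414))
  m=-7: (0.172189, -0.395953) × (0.002271, 0.011962) = (0.005127, 0.001160)  (running Σ = (0.004638, 0.000746))
  m=-6: (-0.005624, 0.043974) × (0.020340, 0.050160) = (-0.002320, 0.000612)  (running Σ = (0.002318, 0.001358))
  m=-5: (0.052953, 0.337132) × (0.092495, 0.140308) = (-0.042404, 0.038613)  (running Σ = (-0.040086, 0.039971))
  m=-4: (-0.074852, -0.159494) × (0.257543, 0.260117) = (0.022209, -0.060547)  (running Σ = (-0.017877, -0.020576))
  m=-3: (-0.175278, -0.199122) × (0.428186, 0.288420) = (-0.017621, -0.135815)  (running Σ = (-0.035497, -0.156391))
  m=-2: (0.189431, 0.120353) × (0.304070, 0.126836) = (0.042335, 0.060623)  (running Σ = (0.006838, -0.095769))
  m=-1: (0.217657, 0.063296) × (-0.216713, -0.043387) = (-0.044423, -0.023161)  (running Σ = (-0.037585, -0.118929))
  m=0: (-0.236684, -0.000000) × (-0.417551, 0.000000) = (0.098828, 0.000000)  (running Σ = (0.061243, -0.118929))
  m=1: (-0.217657, 0.063296) × (0.216713, -0.043387) = (-0.044423, 0.023161)  (running Σ = (0.016820, -0.095769))
  m=2: (0.189431, -0.120353) × (0.304070, -0.126836) = (0.042335, -0.060623)  (running Σ = (0.059155, -0.156391))
  m=3: (0.175278, -0.199122) × (-0.428186, 0.288420) = (-0.017621, 0.135815)  (running Σ = (0.041535, -0.020576))
  m=4: (-0.074852, 0.159494) × (0.257543, -0.260117) = (0.022209, 0.060547)  (running Σ = (0.063744, 0.039971))
  m=5: (-0.052953, 0.337132) × (-0.092495, 0.140308) = (-0.042404, -0.038613)  (running Σ = (0.021340, 0.001358))
  m=6: (-0.005624, -0.043974) × (0.020340, -0.050160) = (-0.002320, -0.000612)  (running Σ = (0.019019, 0.000746))
  m=7: (-0.172189, -0.395953) × (-0.002271, 0.011962) = (0.005127, -0.001160)  (running Σ = (0.024147, -0.000414))
  m=8: (-0.239418, -0.288200) × (-0.000017, -0.001710) = (-0.000489, 0.000414)  (running Σ = (0.023658, -0.000000))
Total Σ_m = (0.023658, -0.000000). Multiply by 0.739198: (0.017488, -0.000000). P_8(cos γ) = 0.017488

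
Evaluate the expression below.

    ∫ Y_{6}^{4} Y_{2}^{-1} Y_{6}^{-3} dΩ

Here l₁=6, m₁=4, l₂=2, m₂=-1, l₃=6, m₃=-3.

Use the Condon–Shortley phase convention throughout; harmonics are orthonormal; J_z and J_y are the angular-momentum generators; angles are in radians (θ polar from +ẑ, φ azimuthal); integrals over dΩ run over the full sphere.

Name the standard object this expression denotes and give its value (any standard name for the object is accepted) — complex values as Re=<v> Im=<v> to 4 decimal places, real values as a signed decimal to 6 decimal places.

This is a Gaunt coefficient — the integral of a triple product of spherical harmonics over the sphere.
Rules hold: Σm=0, L=14 even, 4≤6≤8.
N = 13·5·13 = 845
Δ = 2!·10!·2!/15! = 1/90090
Racah Σ t=0..2: t=0:+1/69120 t=1:−1/14400 t=2:+1/69120 = -7/172800
⇒ 3j(6 2 6; 0 0 0)² = 14/715, sgn -1
Racah Σ t=0..1: t=0:+1/161280 t=1:−1/725760 = 1/207360
⇒ 3j(6 2 6; 4 -1 -3)² = 7/286, sgn -1
4πI² = N·(3j₀)²·(3jₘ)² = 49/121
I = +1·√(0.404959/4π) = 0.17951487

Gaunt coefficient, +0.179515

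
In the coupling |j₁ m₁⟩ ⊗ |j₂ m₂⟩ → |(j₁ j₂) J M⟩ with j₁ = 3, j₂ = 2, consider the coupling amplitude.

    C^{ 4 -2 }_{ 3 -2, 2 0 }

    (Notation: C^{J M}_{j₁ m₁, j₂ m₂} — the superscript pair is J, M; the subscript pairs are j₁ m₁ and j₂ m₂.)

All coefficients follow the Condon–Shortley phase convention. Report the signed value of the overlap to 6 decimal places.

-0.585540  (= −√(12/35))

√[9·1!5!3!/10! · 1!5!2!2!2!6!] = √(8640/7)
  +(−1)^0/∏(0,1,5,2,0,1)! = 1/240  (running 1/240)
  +(−1)^1/∏(1,0,4,1,1,2)! = -1/48  (running -1/60)
⟨..|..⟩ = √(8640/7)·(-1/60) = -0.585540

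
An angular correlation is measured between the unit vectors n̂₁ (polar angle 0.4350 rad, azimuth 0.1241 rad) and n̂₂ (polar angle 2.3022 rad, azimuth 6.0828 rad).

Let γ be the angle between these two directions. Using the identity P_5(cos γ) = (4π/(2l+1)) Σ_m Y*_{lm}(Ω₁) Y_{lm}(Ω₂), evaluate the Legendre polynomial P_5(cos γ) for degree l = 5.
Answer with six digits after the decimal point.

-0.343551

Term-by-term m-sum for l=5 (normalisation 4π/11 = 1.142397):
  [-5]  conj(Y_{5,-5})(Ω₁) = +0.005018+0.003587i ; Y_{5,-5}(Ω₂) = +0.057086+0.089284i ; Δ = -0.000034+0.000653i
  [-4]  conj(Y_{5,-4})(Ω₁) = +0.036910+0.019992i ; Y_{5,-4}(Ω₂) = -0.209204-0.216069i ; Δ = -0.003402-0.012158i
  [-3]  conj(Y_{5,-3})(Ω₁) = +0.154382+0.060288i ; Y_{5,-3}(Ω₂) = +0.354579+0.243183i ; Δ = +0.040080+0.058920i
  [-2]  conj(Y_{5,-2})(Ω₁) = +0.388196+0.098379i ; Y_{5,-2}(Ω₂) = -0.195319-0.082757i ; Δ = -0.067680-0.051341i
  [-1]  conj(Y_{5,-1})(Ω₁) = +0.494189+0.061646i ; Y_{5,-1}(Ω₂) = -0.249070-0.050589i ; Δ = -0.119969-0.040355i
  [+0]  conj(Y_{5,0})(Ω₁) = +0.004452-0.000000i ; Y_{5,0}(Ω₂) = +0.288222+0.000000i ; Δ = +0.001283+0.000000i
  [+1]  conj(Y_{5,1})(Ω₁) = -0.494189+0.061646i ; Y_{5,1}(Ω₂) = +0.249070-0.050589i ; Δ = -0.119969+0.040355i
  [+2]  conj(Y_{5,2})(Ω₁) = +0.388196-0.098379i ; Y_{5,2}(Ω₂) = -0.195319+0.082757i ; Δ = -0.067680+0.051341i
  [+3]  conj(Y_{5,3})(Ω₁) = -0.154382+0.060288i ; Y_{5,3}(Ω₂) = -0.354579+0.243183i ; Δ = +0.040080-0.058920i
  [+4]  conj(Y_{5,4})(Ω₁) = +0.036910-0.019992i ; Y_{5,4}(Ω₂) = -0.209204+0.216069i ; Δ = -0.003402+0.012158i
  [+5]  conj(Y_{5,5})(Ω₁) = -0.005018+0.003587i ; Y_{5,5}(Ω₂) = -0.057086+0.089284i ; Δ = -0.000034-0.000653i
Accumulated sum -0.300728-0.000000i; after 4π/(2l+1) scaling, -0.343551-0.000000i ⇒ P_5 = -0.343551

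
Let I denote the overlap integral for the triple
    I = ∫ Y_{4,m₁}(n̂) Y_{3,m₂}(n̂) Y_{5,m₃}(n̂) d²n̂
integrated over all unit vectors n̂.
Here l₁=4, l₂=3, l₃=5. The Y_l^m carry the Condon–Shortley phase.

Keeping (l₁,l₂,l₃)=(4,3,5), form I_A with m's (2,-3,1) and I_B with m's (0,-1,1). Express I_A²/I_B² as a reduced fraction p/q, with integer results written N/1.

Shared (l₁,l₂,l₃)=(4,3,5): N and (l;000)² cancel in I_A²/I_B².
A: Δ = 2!·6!·4!/13! = 1/180180; Racah Σ t=0..0: t=0:+1/2304 = 1/2304; ⇒ 3j(4 3 5; 2 -3 1)² = 75/4004, sgn +1
B: Δ = 2!·6!·4!/13! = 1/180180; Racah Σ t=0..2: t=0:+1/384 t=1:−1/216 t=2:+1/2304 = -11/6912; ⇒ 3j(4 3 5; 0 -1 1)² = 11/1638, sgn -1
I_A²/I_B² = (75/4004)/(11/1638) = 675/242

675/242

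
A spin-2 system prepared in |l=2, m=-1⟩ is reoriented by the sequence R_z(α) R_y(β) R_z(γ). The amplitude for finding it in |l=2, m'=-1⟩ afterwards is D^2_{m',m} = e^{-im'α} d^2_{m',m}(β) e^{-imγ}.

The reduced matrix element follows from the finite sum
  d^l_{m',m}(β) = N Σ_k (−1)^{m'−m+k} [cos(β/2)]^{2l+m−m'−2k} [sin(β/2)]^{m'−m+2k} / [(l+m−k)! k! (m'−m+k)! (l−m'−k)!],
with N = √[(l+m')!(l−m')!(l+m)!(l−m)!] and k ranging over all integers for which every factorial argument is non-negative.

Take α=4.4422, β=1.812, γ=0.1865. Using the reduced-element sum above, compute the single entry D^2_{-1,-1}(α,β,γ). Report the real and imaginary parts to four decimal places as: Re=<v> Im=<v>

First d^2_{-1,-1}(β=1.8120), then the phase factors e^{-i(-1)α} and e^{-i(-1)γ}:
c=cos(1.812000/2)=0.616899, s=sin(1.812000/2)=0.787042; N=√[1·6·1·6]=6.000000
k∈{0,1} keeps every argument non-negative
  k=0: (−1)^0·6.0000/(6)·0.6169^4·0.7870^0 = +0.144829
  k=1: (−1)^1·6.0000/(2)·0.6169^2·0.7870^2 = -0.707205
d^2_{-1,-1}(1.8120) = +0.144829 -0.707205 = -0.562376
D = (-0.266914-0.963720i)·(-0.562376)·(+0.982659+0.185421i) = +0.047010+0.560408i

Re=0.0470 Im=0.5604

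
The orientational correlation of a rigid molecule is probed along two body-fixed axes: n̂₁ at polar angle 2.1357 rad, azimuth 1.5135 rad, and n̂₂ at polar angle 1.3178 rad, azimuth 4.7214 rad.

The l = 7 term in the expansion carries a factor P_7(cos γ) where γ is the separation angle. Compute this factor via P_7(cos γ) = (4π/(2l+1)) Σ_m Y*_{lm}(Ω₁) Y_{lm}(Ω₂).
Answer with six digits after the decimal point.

-0.010630

Term-by-term m-sum for l=7 (normalisation 4π/15 = 0.837758):
  [-7]  conj(Y_{7,-7})(Ω₁) = -0.05987 - 0.14119j ; Y_{7,-7}(Ω₂) = -0.02513 - 0.39792j ; Δ = -0.05468 + 0.02737j
  [-6]  conj(Y_{7,-6})(Ω₁) = 0.34240 - 0.12258j ; Y_{7,-6}(Ω₂) = -0.38513 + 0.02084j ; Δ = -0.12931 + 0.05435j
  [-5]  conj(Y_{7,-5})(Ω₁) = 0.12149 + 0.41241j ; Y_{7,-5}(Ω₂) = -0.00261 - 0.05784j ; Δ = 0.02354 - 0.00810j
  [-4]  conj(Y_{7,-4})(Ω₁) = -0.14129 + 0.03296j ; Y_{7,-4}(Ω₂) = -0.35250 + 0.01271j ; Δ = 0.04938 - 0.01341j
  [-3]  conj(Y_{7,-3})(Ω₁) = 0.04755 + 0.27389j ; Y_{7,-3}(Ω₂) = 0.00156 + 0.05759j ; Δ = -0.01570 + 0.00316j
  [-2]  conj(Y_{7,-2})(Ω₁) = -0.28373 + 0.03266j ; Y_{7,-2}(Ω₂) = -0.31820 + 0.00574j ; Δ = 0.09009 - 0.01202j
  [-1]  conj(Y_{7,-1})(Ω₁) = 0.00968 + 0.16869j ; Y_{7,-1}(Ω₂) = 0.00090 + 0.10021j ; Δ = -0.01690 + 0.00112j
  [+0]  conj(Y_{7,0})(Ω₁) = -0.30907 + 0.00000j ; Y_{7,0}(Ω₂) = -0.30559 + 0.00000j ; Δ = 0.09445 + 0.00000j
  [+1]  conj(Y_{7,1})(Ω₁) = -0.00968 + 0.16869j ; Y_{7,1}(Ω₂) = -0.00090 + 0.10021j ; Δ = -0.01690 - 0.00112j
  [+2]  conj(Y_{7,2})(Ω₁) = -0.28373 - 0.03266j ; Y_{7,2}(Ω₂) = -0.31820 - 0.00574j ; Δ = 0.09009 + 0.01202j
  [+3]  conj(Y_{7,3})(Ω₁) = -0.04755 + 0.27389j ; Y_{7,3}(Ω₂) = -0.00156 + 0.05759j ; Δ = -0.01570 - 0.00316j
  [+4]  conj(Y_{7,4})(Ω₁) = -0.14129 - 0.03296j ; Y_{7,4}(Ω₂) = -0.35250 - 0.01271j ; Δ = 0.04938 + 0.01341j
  [+5]  conj(Y_{7,5})(Ω₁) = -0.12149 + 0.41241j ; Y_{7,5}(Ω₂) = 0.00261 - 0.05784j ; Δ = 0.02354 + 0.00810j
  [+6]  conj(Y_{7,6})(Ω₁) = 0.34240 + 0.12258j ; Y_{7,6}(Ω₂) = -0.38513 - 0.02084j ; Δ = -0.12931 - 0.05435j
  [+7]  conj(Y_{7,7})(Ω₁) = 0.05987 - 0.14119j ; Y_{7,7}(Ω₂) = 0.02513 - 0.39792j ; Δ = -0.05468 - 0.02737j
Accumulated sum -0.01269 - 0.00000j; after 4π/(2l+1) scaling, -0.01063 - 0.00000j ⇒ P_7 = -0.010630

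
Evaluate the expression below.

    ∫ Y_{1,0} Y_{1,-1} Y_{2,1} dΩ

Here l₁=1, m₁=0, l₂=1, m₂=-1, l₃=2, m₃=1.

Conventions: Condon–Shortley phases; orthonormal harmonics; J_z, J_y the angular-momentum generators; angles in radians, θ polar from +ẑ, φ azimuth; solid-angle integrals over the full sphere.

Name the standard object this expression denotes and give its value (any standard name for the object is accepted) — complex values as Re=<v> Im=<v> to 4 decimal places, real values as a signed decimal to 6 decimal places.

Gaunt coefficient, -0.218510

This is a Gaunt coefficient — the integral of a triple product of spherical harmonics over the sphere.
Checks pass: Σm=0; 4 even; l₃=2∈[0,2].
(2·1+1)(2·1+1)(2·2+1) = 45
Δ: 0! 2! 2! / 5! → 1/30
sum: t=0:+1/1 = 1/1
3j²(1 1 2; 0 0 0) = Δ·Π!·Σ² = 2/15  (sign +1)
sum: t=0:+1/2 = 1/2
3j²(1 1 2; 0 -1 1) = Δ·Π!·Σ² = 1/10  (sign -1)
combine: 4πI² = 45·2/15·1/10 = 3/5
take √, sign -1: I = -0.21850969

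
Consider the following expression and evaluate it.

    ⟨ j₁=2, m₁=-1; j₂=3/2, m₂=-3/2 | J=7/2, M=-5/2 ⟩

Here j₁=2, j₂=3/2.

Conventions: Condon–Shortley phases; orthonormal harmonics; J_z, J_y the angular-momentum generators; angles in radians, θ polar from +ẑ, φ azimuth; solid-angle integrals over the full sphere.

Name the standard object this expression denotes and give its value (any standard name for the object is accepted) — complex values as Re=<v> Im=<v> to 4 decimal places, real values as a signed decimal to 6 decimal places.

Clebsch–Gordan coefficient, +√(4/7) ≈ +0.755929

This is a Clebsch–Gordan (vector-coupling) coefficient.
√[8·0!4!3!/8! · 1!3!0!3!1!6!] = √(5184/7)
  +(−1)^0/∏(0,0,3,0,1,3)! = 1/36  (running 1/36)
⟨..|..⟩ = √(5184/7)·(1/36) = +0.755929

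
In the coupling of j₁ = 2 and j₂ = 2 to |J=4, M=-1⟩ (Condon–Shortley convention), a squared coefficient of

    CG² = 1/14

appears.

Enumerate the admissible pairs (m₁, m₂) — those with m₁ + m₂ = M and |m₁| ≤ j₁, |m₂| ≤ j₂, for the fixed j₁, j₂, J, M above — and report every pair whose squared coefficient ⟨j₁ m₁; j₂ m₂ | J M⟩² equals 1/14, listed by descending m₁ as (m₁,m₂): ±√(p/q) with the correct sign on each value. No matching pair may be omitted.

(1,-2): +√(1/14); (-2,1): +√(1/14)

Admissible pairs with m₁+m₂ = M = -1: (-2,1), (-1,0), (0,-1), (1,-2)
  (m₁,m₂)=(1,-2): CG² = 1/14, CG = +√(1/14)   ← matches the target
  (m₁,m₂)=(0,-1): CG² = 3/7, CG = +√(3/7)
  (m₁,m₂)=(-1,0): CG² = 3/7, CG = +√(3/7)
  (m₁,m₂)=(-2,1): CG² = 1/14, CG = +√(1/14)   ← matches the target
Pairs with CG² = 1/14: (1,-2): +√(1/14); (-2,1): +√(1/14)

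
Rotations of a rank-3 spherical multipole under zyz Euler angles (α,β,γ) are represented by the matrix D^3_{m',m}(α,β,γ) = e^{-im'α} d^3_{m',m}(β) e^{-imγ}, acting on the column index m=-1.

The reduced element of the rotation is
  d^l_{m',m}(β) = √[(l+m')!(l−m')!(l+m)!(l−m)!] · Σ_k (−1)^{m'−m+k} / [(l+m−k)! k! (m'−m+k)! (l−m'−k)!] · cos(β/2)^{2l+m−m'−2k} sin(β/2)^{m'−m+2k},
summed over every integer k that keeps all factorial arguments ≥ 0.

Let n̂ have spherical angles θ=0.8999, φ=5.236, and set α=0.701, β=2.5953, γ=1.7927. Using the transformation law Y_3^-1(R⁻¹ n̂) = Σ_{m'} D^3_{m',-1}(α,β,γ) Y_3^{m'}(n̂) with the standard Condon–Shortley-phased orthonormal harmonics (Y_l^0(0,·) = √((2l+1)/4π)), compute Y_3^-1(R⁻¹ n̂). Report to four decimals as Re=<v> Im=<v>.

Need the full column D^3_{m',-1} for m'=−3..3 at α=0.7010, β=2.5953, γ=1.7927.
cos(β/2)=0.269762, sin(β/2)=0.962927
d^3_{-3,-1}: single k=2 term ⇒ +0.019018;  D = -0.013862-0.013020i
d^3_{-2,-1}: k∈[1..2] ⇒ +0.004350 -0.110855 = -0.106505;  D = +0.106355+0.005654i
d^3_{-1,-1}: k∈[0..2] ⇒ +0.000385 -0.039283 +0.375394 = +0.336497;  D = -0.268308+0.203078i
d^3_{0,-1}: k∈[0..2] ⇒ -0.004765 +0.182153 -0.773640 = -0.596252;  D = +0.131227-0.581632i
d^3_{1,-1}: k∈[0..2] ⇒ +0.029462 -0.500526 +0.797186 = +0.326123;  D = +0.150335+0.289405i
d^3_{2,-1}: k∈[0..1] ⇒ -0.110855 +0.706233 = +0.595378;  D = +0.550512+0.226741i
d^3_{3,-1}: single k=0 term ⇒ +0.242316;  D = +0.230743-0.073990i
Y_3^{m'}(θ=0.8999,φ=5.236) and Σ D·Y over m':
  (-0.0139-0.0130i)·(-0.2005+0.0000i)  (+0.1064+0.0057i)·(-0.1949+0.3376i)  (-0.2683+0.2031i)·(+0.1180+0.2044i)  (+0.1312-0.5816i)·(-0.2477+0.0000i)  (+0.1503+0.2894i)·(-0.1180+0.2044i)  (+0.5505+0.2267i)·(-0.1949-0.3376i)  (+0.2307-0.0740i)·(+0.2005+0.0000i)
Y_3^-1(R⁻¹ n̂) = -0.186924-0.097706i

Re=-0.1869 Im=-0.0977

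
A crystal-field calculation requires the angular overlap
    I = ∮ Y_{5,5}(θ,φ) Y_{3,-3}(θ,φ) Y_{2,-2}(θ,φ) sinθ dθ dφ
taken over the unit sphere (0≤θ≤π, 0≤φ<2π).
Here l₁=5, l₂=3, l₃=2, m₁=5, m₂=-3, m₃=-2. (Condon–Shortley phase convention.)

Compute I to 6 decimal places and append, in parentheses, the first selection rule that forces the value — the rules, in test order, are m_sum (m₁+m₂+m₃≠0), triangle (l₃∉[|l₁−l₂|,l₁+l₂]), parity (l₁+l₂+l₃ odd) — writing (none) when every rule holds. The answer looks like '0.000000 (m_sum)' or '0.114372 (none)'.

Checks pass: Σm=0; 10 even; l₃=2∈[2,8].
(2·5+1)(2·3+1)(2·2+1) = 385
Δ: 6! 4! 0! / 11! → 1/2310
sum: t=3:−1/144 = -1/144
3j²(5 3 2; 0 0 0) = Δ·Π!·Σ² = 10/231  (sign -1)
sum: t=0:+1/17280 = 1/17280
3j²(5 3 2; 5 -3 -2) = Δ·Π!·Σ² = 1/11  (sign +1)
combine: 4πI² = 385·10/231·1/11 = 50/33
take √, sign -1: I = -0.34723469
No selection rule forces the value: the integral is nonzero (none).

-0.347235 (none)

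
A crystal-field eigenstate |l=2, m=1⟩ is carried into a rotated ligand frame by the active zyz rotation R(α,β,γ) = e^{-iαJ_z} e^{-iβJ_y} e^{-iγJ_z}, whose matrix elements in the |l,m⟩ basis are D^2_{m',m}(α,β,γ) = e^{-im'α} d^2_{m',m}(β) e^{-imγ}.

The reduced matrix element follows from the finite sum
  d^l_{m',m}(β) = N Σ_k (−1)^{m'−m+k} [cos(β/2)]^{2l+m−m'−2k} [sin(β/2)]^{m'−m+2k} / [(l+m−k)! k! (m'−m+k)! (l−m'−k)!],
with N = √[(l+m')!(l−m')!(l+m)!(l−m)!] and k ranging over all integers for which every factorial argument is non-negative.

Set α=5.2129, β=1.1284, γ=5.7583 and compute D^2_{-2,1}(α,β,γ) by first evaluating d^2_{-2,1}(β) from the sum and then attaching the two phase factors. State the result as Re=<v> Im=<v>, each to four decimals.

D^2_{-2,1}(5.2129,1.1284,5.7583) = e^{-i·-2·5.2129}·d^2_{-2,1}(1.1284)·e^{-i·1·5.7583}. Compute d first:
c=cos(1.128400/2)=0.845017, s=sin(1.128400/2)=0.534740; N=√[1·24·6·1]=12.000000
The bounds max(0,m−m')=3 and min(l+m,l−m')=3 give 1 term
  k=3: (−1)^0·12.0000/(6)·0.8450^1·0.5347^3 = +0.258418
d^2_{-2,1}(1.1284) = +0.258418
Phases: e^{-i·(-2)·5.2129}=-0.539442-0.842023i, e^{-i·(1)·5.7583}=+0.865381+0.501114i ⇒ D=-0.011596-0.258158i

Re=-0.0116 Im=-0.2582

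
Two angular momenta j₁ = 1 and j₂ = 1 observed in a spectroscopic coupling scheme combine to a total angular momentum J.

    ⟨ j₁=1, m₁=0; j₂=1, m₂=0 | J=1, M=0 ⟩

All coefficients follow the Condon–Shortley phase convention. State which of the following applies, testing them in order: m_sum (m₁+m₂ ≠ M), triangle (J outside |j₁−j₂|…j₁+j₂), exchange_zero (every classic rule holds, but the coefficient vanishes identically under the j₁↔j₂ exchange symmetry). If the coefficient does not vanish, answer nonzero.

m-sum: m₁+m₂ = 0+0 = 0, M = 0  ✓
triangle: |j₁−j₂| = 0 ≤ J = 1 ≤ j₁+j₂ = 2  ✓
exchange: j₁=j₂ and m₁=m₂, and (−1)^(j₁+j₂−J) = (−1)^1 = −1 forces ⟨j₁m₁;j₂m₂|JM⟩ = −⟨j₂m₂;j₁m₁|JM⟩ = −⟨j₁m₁;j₂m₂|JM⟩ ⇒ the coefficient vanishes identically
Racah sum check: Σ_k collapses to 0 ⇒ CG = 0

exchange_zero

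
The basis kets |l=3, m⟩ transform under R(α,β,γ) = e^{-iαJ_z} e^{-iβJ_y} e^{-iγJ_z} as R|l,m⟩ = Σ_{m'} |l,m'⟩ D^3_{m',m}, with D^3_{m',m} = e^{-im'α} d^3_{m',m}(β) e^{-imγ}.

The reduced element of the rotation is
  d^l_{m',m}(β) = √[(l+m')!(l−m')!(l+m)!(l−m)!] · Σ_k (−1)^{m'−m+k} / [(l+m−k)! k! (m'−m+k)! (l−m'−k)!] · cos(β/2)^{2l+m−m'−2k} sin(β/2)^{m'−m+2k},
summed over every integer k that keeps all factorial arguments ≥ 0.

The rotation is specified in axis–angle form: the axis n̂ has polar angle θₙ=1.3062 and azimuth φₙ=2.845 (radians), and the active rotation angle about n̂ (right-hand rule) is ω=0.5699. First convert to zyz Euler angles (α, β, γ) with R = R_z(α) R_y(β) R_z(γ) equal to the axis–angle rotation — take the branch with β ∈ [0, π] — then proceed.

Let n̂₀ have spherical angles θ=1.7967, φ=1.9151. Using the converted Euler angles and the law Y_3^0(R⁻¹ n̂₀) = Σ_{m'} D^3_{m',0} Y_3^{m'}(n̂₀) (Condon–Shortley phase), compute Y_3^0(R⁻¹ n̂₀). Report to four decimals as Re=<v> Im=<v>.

Re=-0.2421 Im=0.0000

Axis–angle → zyz. n̂ = (sinθₙcosφₙ, sinθₙsinφₙ, cosθₙ) = (-0.923056, +0.282092, +0.261520), ω = 0.5699.
R = I cosω + sinω [n̂]ₓ + (1−cosω) n̂n̂ᵀ gives
  R = [+0.976614, -0.182255, +0.114051; +0.099950, +0.854532, +0.509692; -0.190354, -0.486373, +0.852764]
β = atan2(√(R₁₃²+R₂₃²), R₃₃) = 0.549542; α = atan2(R₂₃, R₁₃) mod 2π = 1.350659; γ = atan2(R₃₂, −R₃₁) mod 2π = 5.085437
Need the full column D^3_{m',0} for m'=−3..3 at α=1.3507, β=0.5495, γ=5.0854.
cos(β/2)=0.962487, sin(β/2)=0.271326
d^3_{-3,0}: single k=3 term ⇒ +0.079648;  D = -0.048860-0.062901i
d^3_{-2,0}: k∈[2..3] ⇒ +0.346039 -0.027499 = +0.318540;  D = -0.288162+0.135758i
d^3_{-1,0}: k∈[1..3] ⇒ +0.776351 -0.185086 +0.004903 = +0.596168;  D = +0.130181+0.581781i
d^3_{0,0}: k∈[0..3] ⇒ +0.795006 -0.568600 +0.045186 -0.000399 = +0.271193;  D = +0.271193+0.000000i
d^3_{1,0}: k∈[0..2] ⇒ -0.776351 +0.185086 -0.004903 = -0.596168;  D = -0.130181+0.581781i
d^3_{2,0}: k∈[0..1] ⇒ +0.346039 -0.027499 = +0.318540;  D = -0.288162-0.135758i
d^3_{3,0}: single k=0 term ⇒ -0.079648;  D = +0.048860-0.062901i
Y_3^{m'}(θ=1.7967,φ=1.9151) and Σ D·Y over m':
  (-0.0489-0.0629i)·(+0.3317+0.1979i)  (-0.2882+0.1358i)·(+0.1679-0.1382i)  (+0.1302+0.5818i)·(+0.0796+0.2221i)  (+0.2712+0.0000i)·(+0.2298+0.0000i)  (-0.1302+0.5818i)·(-0.0796+0.2221i)  (-0.2882-0.1358i)·(+0.1679+0.1382i)  (+0.0489-0.0629i)·(-0.3317+0.1979i)
Y_3^0(R⁻¹ n̂) = -0.242144+0.000000i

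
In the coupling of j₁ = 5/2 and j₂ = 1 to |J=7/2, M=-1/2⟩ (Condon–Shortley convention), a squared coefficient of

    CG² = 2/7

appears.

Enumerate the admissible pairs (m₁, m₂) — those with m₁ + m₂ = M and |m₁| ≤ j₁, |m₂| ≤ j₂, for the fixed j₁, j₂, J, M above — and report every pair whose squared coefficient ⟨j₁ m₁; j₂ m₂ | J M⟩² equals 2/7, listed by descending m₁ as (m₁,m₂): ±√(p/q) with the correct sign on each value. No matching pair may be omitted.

(1/2,-1): +√(2/7)

Admissible pairs with m₁+m₂ = M = -1/2: (-3/2,1), (-1/2,0), (1/2,-1)
  (m₁,m₂)=(1/2,-1): CG² = 2/7, CG = +√(2/7)   ← matches the target
  (m₁,m₂)=(-1/2,0): CG² = 4/7, CG = +√(4/7)
  (m₁,m₂)=(-3/2,1): CG² = 1/7, CG = +√(1/7)
Pairs with CG² = 2/7: (1/2,-1): +√(2/7)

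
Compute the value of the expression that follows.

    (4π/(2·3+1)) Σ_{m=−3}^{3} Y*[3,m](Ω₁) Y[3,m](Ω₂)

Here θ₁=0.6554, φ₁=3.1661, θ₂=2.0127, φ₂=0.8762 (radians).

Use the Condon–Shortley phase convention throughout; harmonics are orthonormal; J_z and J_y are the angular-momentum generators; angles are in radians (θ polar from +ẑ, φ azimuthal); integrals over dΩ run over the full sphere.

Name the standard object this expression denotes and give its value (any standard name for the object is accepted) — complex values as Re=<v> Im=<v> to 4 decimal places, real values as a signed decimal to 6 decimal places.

This sum is the spherical-harmonic addition theorem: it equals the Legendre polynomial P_l(cos γ) of the angle γ between the two directions.
Summing Y*_{l m}(θ₁,φ₁)·Y_{l m}(θ₂,φ₂) over m ∈ [−3, 3]; prefactor 4π/(2·3+1) = 1.795196:
  [-3]  conj(Y_{3,-3})(Ω₁) = (-0.094203, -0.006939) ; Y_{3,-3}(Ω₂) = (-0.268500, -0.151245) ; Δ = (0.024244, 0.016111)
  [-2]  conj(Y_{3,-2})(Ω₁) = (0.300609, 0.014746) ; Y_{3,-2}(Ω₂) = (0.064500, 0.351254) ; Δ = (0.014210, 0.106541)
  [-1]  conj(Y_{3,-1})(Ω₁) = (-0.421921, -0.010342) ; Y_{3,-1}(Ω₂) = (-0.015993, 0.019197) ; Δ = (0.006946, -0.007934)
  [+0]  conj(Y_{3,0})(Ω₁) = (0.042216, -0.000000) ; Y_{3,0}(Ω₂) = (0.332836, 0.000000) ; Δ = (0.014051, 0.000000)
  [+1]  conj(Y_{3,1})(Ω₁) = (0.421921, -0.010342) ; Y_{3,1}(Ω₂) = (0.015993, 0.019197) ; Δ = (0.006946, 0.007934)
  [+2]  conj(Y_{3,2})(Ω₁) = (0.300609, -0.014746) ; Y_{3,2}(Ω₂) = (0.064500, -0.351254) ; Δ = (0.014210, -0.106541)
  [+3]  conj(Y_{3,3})(Ω₁) = (0.094203, -0.006939) ; Y_{3,3}(Ω₂) = (0.268500, -0.151245) ; Δ = (0.024244, -0.016111)
Total Σ_m = (0.104851, 0.000000). Multiply by 1.795196: (0.188229, 0.000000). P_3(cos γ) = 0.188229

Legendre polynomial (addition theorem), +0.188229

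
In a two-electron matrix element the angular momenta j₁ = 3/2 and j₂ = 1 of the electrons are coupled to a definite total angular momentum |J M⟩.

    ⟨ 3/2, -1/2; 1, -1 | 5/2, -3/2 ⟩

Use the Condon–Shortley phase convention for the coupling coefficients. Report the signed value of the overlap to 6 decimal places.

+0.774597  (= +√(3/5))

triangle: 0!×3!×2!/6! = 12/720
(j±m)!: 1!×2!×0!×2!×1!×4! = 96
prefactor² = (2J+1)×Δ×N² = 48/5
  k=0: +1/(0!×0!×2!×0!×1!×2!) = 1/4
Σ = 1/4  ⇒  CG² = 48/5×(1/4)² = 3/5
CG = +√(3/5) = +0.774597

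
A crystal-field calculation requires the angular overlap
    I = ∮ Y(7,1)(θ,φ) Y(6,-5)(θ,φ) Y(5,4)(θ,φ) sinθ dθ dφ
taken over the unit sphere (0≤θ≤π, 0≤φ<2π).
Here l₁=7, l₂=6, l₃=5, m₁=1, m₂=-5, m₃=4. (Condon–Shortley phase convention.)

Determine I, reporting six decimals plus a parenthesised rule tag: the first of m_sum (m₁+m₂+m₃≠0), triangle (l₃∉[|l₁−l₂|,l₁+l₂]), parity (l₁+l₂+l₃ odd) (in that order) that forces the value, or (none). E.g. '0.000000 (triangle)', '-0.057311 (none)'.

-0.122102 (none)

m-sum 0 ✓  L=18 even ✓  1≤5≤13 ✓
Π(2lᵢ+1) = 15×13×11 = 2145
triangle coeff Δ(7,6,5) = 1/174594420
Σ_t [2,6]: t=2:+1/4147200 t=3:−1/207360 t=4:+1/82944 t=5:−1/207360 t=6:+1/4147200 = 1/345600
(3j)²=420/46189 [(7 6 5; 0 0 0)], sign=-1
Σ_t [0,1]: t=0:+1/174182400 t=1:−1/14515200 = -11/174182400
(3j)²=121/12597 [(7 6 5; 1 -5 4)], sign=+1
⇒ 4πI² = 254100/1356277
I = (-1)√(254100/1356277/(4π)) = -0.12210212
No selection rule forces the value: the integral is nonzero (none).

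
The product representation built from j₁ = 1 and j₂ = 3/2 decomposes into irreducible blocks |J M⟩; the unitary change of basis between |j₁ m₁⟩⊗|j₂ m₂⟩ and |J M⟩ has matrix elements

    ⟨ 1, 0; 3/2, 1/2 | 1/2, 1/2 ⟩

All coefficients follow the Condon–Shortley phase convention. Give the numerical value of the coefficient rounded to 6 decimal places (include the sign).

-0.577350  (= −√(1/3))

√[2·2!0!1!/4! · 1!1!2!1!1!0!] = √(1/3)
  +(−1)^1/∏(1,1,0,1,0,0)! = -1  (running -1)
⟨..|..⟩ = √(1/3)·(-1) = -0.577350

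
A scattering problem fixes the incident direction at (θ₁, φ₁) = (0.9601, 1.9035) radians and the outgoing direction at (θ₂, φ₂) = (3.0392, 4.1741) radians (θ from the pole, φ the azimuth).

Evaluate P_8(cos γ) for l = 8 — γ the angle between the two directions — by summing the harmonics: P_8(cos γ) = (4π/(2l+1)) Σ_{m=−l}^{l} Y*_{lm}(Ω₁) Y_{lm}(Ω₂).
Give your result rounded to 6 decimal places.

Addition theorem: P_8(cos γ) = (4π/17) Σ_m Y*_{lm}(Ω₁) Y_{lm}(Ω₂), m = −8…8:
  m=-8: (-0.092774, 0.048295) × (-0.000000, -0.000000) = (0.000000, 0.000000)  (running Σ = (0.000000, 0.000000))
  m=-7: (0.212636, 0.201345) × (0.000000, -0.000000) = (0.000000, -0.000000)  (running Σ = (0.000000, -0.000000))
  m=-6: (0.184702, -0.407645) × (0.000006, 0.000001) = (0.000001, -0.000002)  (running Σ = (0.000001, -0.000002))
  m=-5: (-0.331116, -0.030790) × (0.000047, 0.000096) = (-0.000012, -0.000033)  (running Σ = (-0.000011, -0.000036))
  m=-4: (-0.018877, -0.077144) × (-0.000790, 0.001200) = (0.000108, 0.000038)  (running Σ = (0.000096, 0.000003))
  m=-3: (-0.308441, 0.198872) × (-0.014332, -0.000632) = (0.004546, -0.002655)  (running Σ = (0.004643, -0.002653))
  m=-2: (0.089676, 0.070378) × (-0.048262, -0.089570) = (0.001976, -0.011429)  (running Σ = (0.006619, -0.014081))
  m=-1: (-0.103927, 0.300758) × (0.235557, -0.394497) = (0.094168, 0.111844)  (running Σ = (0.100786, 0.097763))
  m=0: (0.164899, -0.000000) × (0.953660, 0.000000) = (0.157258, 0.000000)  (running Σ = (0.258044, 0.097763))
  m=1: (0.103927, 0.300758) × (-0.235557, -0.394497) = (0.094168, -0.111844)  (running Σ = (0.352212, -0.014081))
  m=2: (0.089676, -0.070378) × (-0.048262, 0.089570) = (0.001976, 0.011429)  (running Σ = (0.354188, -0.002653))
  m=3: (0.308441, 0.198872) × (0.014332, -0.000632) = (0.004546, 0.002655)  (running Σ = (0.358734, 0.000003))
  m=4: (-0.018877, 0.077144) × (-0.000790, -0.001200) = (0.000108, -0.000038)  (running Σ = (0.358841, -0.000036))
  m=5: (0.331116, -0.030790) × (-0.000047, 0.000096) = (-0.000012, 0.000033)  (running Σ = (0.358829, -0.000002))
  m=6: (0.184702, 0.407645) × (0.000006, -0.000001) = (0.000001, 0.000002)  (running Σ = (0.358830, -0.000000))
  m=7: (-0.212636, 0.201345) × (-0.000000, -0.000000) = (0.000000, 0.000000)  (running Σ = (0.358830, 0.000000))
  m=8: (-0.092774, -0.048295) × (-0.000000, 0.000000) = (0.000000, -0.000000)  (running Σ = (0.358830, -0.000000))
Accumulated sum (0.358830, -0.000000); after 4π/(2l+1) scaling, (0.265247, -0.000000) ⇒ P_8 = 0.265247

0.265247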